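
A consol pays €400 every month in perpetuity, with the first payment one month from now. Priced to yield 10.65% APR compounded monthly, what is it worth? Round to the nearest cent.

€45,070.42

Periodic rate i = 0.1065/12 = 0.008875.
PV = PMT / i = 400 / 0.008875 = 45,070.4225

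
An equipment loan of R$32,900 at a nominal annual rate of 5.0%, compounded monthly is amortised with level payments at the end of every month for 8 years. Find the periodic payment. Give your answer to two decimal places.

R$416.51

i = 0.05/12 = 0.00416667 per month; n = 8·12 = 96.
PMT = 32900 / ( [1 − (1+0.00416667)^(−96)] / 0.00416667 ) = 32900 / 78.989441 = 416.5114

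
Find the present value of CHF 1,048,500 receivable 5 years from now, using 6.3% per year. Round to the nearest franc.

CHF 772,506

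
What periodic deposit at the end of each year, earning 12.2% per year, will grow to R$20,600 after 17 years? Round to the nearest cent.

FV-annuity factor = 49.815399; PMT = 20600 / 49.815399 = 413.5268

R$413.53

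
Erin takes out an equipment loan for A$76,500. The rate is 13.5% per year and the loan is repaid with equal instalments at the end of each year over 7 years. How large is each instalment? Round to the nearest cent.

PMT = 76500 / ( [1 − (1+0.135)^(−7)] / 0.135 ) = 76500 / 4.354630 = 17,567.5104

A$17,567.51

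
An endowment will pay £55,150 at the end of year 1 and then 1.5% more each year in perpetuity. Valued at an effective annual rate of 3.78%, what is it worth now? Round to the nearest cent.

PV = PMT / (i − g) = 55150 / (0.0378 − 0.015) = 55150 / 0.022800 = 2,418,859.6491

£2,418,859.65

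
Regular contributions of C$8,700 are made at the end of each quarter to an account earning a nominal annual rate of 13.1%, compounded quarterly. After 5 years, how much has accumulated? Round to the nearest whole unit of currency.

C$240,423

i = 0.131/4 = 0.03275 per quarter; n = 5·4 = 20.
FV = PMT · [(1+i)^n − 1] / i = 8700 · 27.634806 = 240,422.8094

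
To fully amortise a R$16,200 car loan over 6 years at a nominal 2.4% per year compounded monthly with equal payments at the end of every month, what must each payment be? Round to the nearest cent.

With 12 periods per year: i = 0.002, n = 72.
Annuity-PV factor = 66.993861; PMT = 16200 / 66.993861 = 241.8132

R$241.81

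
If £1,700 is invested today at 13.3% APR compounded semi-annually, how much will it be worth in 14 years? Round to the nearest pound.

£10,312

Periodic rate i = 0.133/2 = 0.0665; n = 14 × 2 = 28 periods.
FV = PV·(1+i)^n = 1,700 × 6.066023 = 10,312.2396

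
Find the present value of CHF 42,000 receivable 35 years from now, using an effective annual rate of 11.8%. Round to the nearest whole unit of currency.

PV = FV·(1+i)^(−n) = 42,000 × 0.020162 = 846.8104

CHF 847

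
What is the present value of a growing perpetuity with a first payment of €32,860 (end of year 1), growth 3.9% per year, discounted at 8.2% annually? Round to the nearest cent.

€764,186.05

PV = PMT / (i − g) = 32860 / (0.082 − 0.039) = 32860 / 0.043000 = 764,186.0465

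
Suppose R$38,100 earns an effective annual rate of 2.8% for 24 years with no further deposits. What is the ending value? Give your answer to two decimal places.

38,100 × (1+0.028)^24 = 38,100 × 1.940148 = 73,919.6203

R$73,919.62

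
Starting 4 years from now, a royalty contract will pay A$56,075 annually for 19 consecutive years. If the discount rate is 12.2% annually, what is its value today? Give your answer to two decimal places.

A$288,886.98

Value one period before first payment (t=3): 56075 × [1 − (1+0.122)^(−19)] / 0.122 = 56075 × 7.276747 = 408,043.5658
Discount back 3 years: 408,043.5658 × (1+0.122)^(−3) = 408,043.5658 × 0.707981 = 288,886.9763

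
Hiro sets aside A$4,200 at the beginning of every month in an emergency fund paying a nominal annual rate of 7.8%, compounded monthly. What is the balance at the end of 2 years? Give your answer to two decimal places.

Periodic rate i = 0.078/12 = 0.0065; n = 2 × 12 = 24 periods.
FV = PMT · [(1+i)^n − 1] / i × (1+i) = 4200 · 26.050746 = 109,413.1329
Payments are at the start of each period, so multiply by (1+i).

A$109,413.13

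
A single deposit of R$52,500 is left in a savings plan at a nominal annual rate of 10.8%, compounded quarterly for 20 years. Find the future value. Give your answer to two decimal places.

R$442,379.29

Periodic rate i = 0.108/4 = 0.027; n = 20 × 4 = 80 periods.
FV = PV·(1+i)^n = 52,500 × 8.426272 = 442,379.2940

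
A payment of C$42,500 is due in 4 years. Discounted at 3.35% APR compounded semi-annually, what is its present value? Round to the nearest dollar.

C$37,211

i = 0.0335/2 = 0.01675 per half-year; n = 4·2 = 8.
Discount factor = (1+0.01675)^(−8) = 0.875561; PV = 42,500 × 0.875561 = 37,211.3547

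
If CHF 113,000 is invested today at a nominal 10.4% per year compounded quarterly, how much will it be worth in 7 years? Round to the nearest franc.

Periodic rate i = 0.104/4 = 0.026; n = 7 × 4 = 28 periods.
FV = 113,000 × (1 + 0.026)^28 = 231,848.6360

CHF 231,849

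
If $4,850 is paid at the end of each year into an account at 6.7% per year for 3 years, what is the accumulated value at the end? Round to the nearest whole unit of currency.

FV = 4850 × [(1+0.067)^3 − 1] / 0.067 = 4850 × 3.205489 = 15,546.6216

$15,547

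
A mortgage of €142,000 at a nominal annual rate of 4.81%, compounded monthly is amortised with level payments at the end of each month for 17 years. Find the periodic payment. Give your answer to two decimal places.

Periodic rate i = 0.0481/12 = 0.00400833; n = 17 × 12 = 204 periods.
PMT = 142000 / ( [1 − (1+0.00400833)^(−204)] / 0.00400833 ) = 142000 / 139.168086 = 1,020.3489

€1,020.35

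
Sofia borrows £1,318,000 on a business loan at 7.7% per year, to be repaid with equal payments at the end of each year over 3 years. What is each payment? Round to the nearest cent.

PMT = 1.318e+06 / ( [1 − (1+0.077)^(−3)] / 0.077 ) = 1.318e+06 / 2.591111 = 508,662.0610

£508,662.06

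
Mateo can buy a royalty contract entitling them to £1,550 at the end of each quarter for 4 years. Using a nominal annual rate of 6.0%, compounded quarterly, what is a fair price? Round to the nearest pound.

£21,903

Periodic rate i = 0.06/4 = 0.015; n = 4 × 4 = 16 periods.
PV = 1550 × [1 − (1+0.015)^(−16)] / 0.015 = 1550 × 14.131264 = 21,903.4593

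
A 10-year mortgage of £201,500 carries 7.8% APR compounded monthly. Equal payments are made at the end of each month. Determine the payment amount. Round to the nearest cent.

i = 0.078/12 = 0.0065 per month; n = 10·12 = 120.
Annuity-PV factor = 83.143920; PMT = 201500 / 83.143920 = 2,423.5085

£2,423.51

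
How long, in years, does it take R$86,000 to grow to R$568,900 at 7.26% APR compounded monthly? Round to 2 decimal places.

Periodic rate i = 0.0726/12 = 0.00605.
(1+i)^n = 568900/86000 = 6.61512, so n = ln 6.61512 / ln 1.00605 = 313.2342 months
= 313.2342/12 years

26.10 years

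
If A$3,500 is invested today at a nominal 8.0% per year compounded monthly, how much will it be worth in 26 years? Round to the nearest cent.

A$27,822.92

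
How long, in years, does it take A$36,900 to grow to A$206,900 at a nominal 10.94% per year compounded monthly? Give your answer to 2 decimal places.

15.83 years

Periodic rate i = 0.1094/12 = 0.00911667.
(1+i)^n = 206900/36900 = 5.60705, so n = ln 5.60705 / ln 1.00912 = 189.9675 months
= 189.9675/12 years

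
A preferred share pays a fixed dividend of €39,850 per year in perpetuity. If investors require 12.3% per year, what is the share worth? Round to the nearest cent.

€323,983.74

PV = C/r = 39850/0.123 = 323,983.7398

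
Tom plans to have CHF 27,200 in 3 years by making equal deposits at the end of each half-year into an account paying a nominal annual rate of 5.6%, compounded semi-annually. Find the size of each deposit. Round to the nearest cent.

CHF 4,226.22

i = 0.056/2 = 0.028 per half-year; n = 3·2 = 6.
PMT = 27200 / ( [(1+0.028)^6 − 1] / 0.028 ) = 27200 / 6.436013 = 4,226.2189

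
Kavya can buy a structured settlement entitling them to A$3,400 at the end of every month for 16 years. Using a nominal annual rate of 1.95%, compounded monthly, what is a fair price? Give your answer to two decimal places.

A$560,389.24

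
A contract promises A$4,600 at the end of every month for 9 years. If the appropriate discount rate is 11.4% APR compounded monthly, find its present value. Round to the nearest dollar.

i = 0.114/12 = 0.0095 per month; n = 9·12 = 108.
PV = PMT · [1 − (1+i)^(−n)] / i = 4600 · 67.349693 = 309,808.5861

A$309,809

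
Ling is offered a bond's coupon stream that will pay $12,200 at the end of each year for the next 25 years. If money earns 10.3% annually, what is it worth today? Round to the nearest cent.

$108,234.04

PV = 12200 × [1 − (1+0.103)^(−25)] / 0.103 = 12200 × 8.871642 = 108,234.0379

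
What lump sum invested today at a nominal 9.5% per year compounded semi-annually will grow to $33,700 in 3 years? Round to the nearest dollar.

$25,510

i = 0.095/2 = 0.0475 per half-year; n = 3·2 = 6.
PV = 33,700 / (1 + 0.0475)^6 = 33,700 / 1.321065 = 25,509.7211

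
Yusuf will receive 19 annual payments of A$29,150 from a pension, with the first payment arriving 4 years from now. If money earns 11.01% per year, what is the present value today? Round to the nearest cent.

A$166,937.21

Value one period before first payment (t=3): 29150 × [1 − (1+0.1101)^(−19)] / 0.1101 = 29150 × 7.834313 = 228,370.2118
PV₀ = 228,370.2118 / (1+0.1101)^3 = 228,370.2118 / 1.368001 = 166,937.2084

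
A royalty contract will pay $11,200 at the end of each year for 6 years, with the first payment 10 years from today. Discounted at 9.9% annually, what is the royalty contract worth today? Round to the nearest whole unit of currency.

Value one period before first payment (t=9): 11200 × [1 − (1+0.099)^(−6)] / 0.099 = 11200 × 4.368054 = 48,922.1997
Discount back 9 years: 48,922.1997 × (1+0.099)^(−9) = 48,922.1997 × 0.427583 = 20,918.3172

$20,918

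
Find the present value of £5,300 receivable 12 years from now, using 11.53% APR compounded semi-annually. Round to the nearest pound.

£1,381

With 2 periods per year: i = 0.05765, n = 24.
PV = FV·(1+i)^(−n) = 5,300 × 0.260491 = 1,380.6020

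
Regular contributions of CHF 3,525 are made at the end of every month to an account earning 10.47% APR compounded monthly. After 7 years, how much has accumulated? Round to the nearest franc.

Periodic rate i = 0.1047/12 = 0.008725; n = 7 × 12 = 84 periods.
Accumulation factor s(84|0.008725) = 123.152110; FV = 3525 × 123.152110 = 434,111.1865

CHF 434,111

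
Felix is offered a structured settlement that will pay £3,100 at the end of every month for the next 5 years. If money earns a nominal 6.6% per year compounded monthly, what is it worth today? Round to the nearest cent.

£158,058.25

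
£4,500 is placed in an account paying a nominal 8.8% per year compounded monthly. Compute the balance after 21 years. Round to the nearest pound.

£28,370

i = 0.088/12 = 0.00733333 per month; n = 21·12 = 252.
4,500 × (1+0.00733333)^252 = 4,500 × 6.304458 = 28,370.0594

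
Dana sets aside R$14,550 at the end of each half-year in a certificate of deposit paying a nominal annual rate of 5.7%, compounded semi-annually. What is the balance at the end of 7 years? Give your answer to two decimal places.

i = 0.057/2 = 0.0285 per half-year; n = 7·2 = 14.
Accumulation factor s(14|0.0285) = 16.913710; FV = 14550 × 16.913710 = 246,094.4870

R$246,094.49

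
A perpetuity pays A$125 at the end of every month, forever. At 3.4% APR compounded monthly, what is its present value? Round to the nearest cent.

A$44,117.65

Periodic rate i = 0.034/12 = 0.00283333.
PV = C/r = 125/0.00283333 = 44,117.6471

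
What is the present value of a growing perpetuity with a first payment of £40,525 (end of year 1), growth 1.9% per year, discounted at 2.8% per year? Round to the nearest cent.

£4,502,777.78

PV = D₁/(r − g) = 40525/(0.028 − 0.019) = 4,502,777.7778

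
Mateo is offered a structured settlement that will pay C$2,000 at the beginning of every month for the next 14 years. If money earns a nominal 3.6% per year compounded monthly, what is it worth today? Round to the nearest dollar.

C$264,414

Periodic rate i = 0.036/12 = 0.003; n = 14 × 12 = 168 periods.
Annuity factor a(168|0.003) × (1+i) = 132.206985; PV = 2000 × 132.206985 = 264,413.9692
(Beginning-of-period payments → annuity-due factor ×(1+i).)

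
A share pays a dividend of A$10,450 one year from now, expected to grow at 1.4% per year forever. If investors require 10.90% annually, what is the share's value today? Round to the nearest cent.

PV = PMT / (i − g) = 10450 / (0.109 − 0.014) = 10450 / 0.095000 = 110,000.0000

A$110,000.00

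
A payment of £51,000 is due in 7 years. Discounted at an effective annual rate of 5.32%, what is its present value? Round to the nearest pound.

PV = 51,000 / (1 + 0.0532)^7 = 51,000 / 1.437394 = 35,480.8670

£35,481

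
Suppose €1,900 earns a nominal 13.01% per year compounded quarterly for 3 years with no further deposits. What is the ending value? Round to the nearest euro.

€2,790

Periodic rate i = 0.1301/4 = 0.032525; n = 3 × 4 = 12 periods.
FV = PV·(1+i)^n = 1,900 × 1.468273 = 2,789.7193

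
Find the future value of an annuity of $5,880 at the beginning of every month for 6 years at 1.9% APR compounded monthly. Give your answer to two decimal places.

$448,769.47

With 12 periods per year: i = 0.00158333, n = 72.
FV = PMT · [(1+i)^n − 1] / i × (1+i) = 5880 · 76.321338 = 448,769.4696
(Beginning-of-period payments → annuity-due factor ×(1+i).)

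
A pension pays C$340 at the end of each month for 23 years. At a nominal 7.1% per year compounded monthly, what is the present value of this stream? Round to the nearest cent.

C$46,185.32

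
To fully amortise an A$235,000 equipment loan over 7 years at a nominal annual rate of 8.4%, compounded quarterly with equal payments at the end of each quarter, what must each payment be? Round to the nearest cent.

A$11,186.15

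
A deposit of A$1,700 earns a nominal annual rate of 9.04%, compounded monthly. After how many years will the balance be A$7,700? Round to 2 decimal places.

Periodic rate i = 0.0904/12 = 0.00753333.
(1+i)^n = 7700/1700 = 4.52941, so n = ln 4.52941 / ln 1.00753 = 201.2754 months
= 201.2754/12 years

16.77 years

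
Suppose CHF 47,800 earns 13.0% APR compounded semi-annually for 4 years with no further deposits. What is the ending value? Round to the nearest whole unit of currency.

CHF 79,109

Periodic rate i = 0.13/2 = 0.065; n = 4 × 2 = 8 periods.
47,800 × (1+0.065)^8 = 47,800 × 1.654996 = 79,108.7931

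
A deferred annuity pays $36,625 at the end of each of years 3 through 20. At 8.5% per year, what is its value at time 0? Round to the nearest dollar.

Value one period before first payment (t=2): 36625 × [1 − (1+0.085)^(−18)] / 0.085 = 36625 × 9.055476 = 331,656.8245
PV₀ = 331,656.8245 / (1+0.085)^2 = 331,656.8245 / 1.177225 = 281,727.6430

$281,728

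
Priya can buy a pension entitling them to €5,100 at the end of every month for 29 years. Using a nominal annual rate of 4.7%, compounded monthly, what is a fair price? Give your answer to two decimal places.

€968,035.42

Periodic rate i = 0.047/12 = 0.00391667; n = 29 × 12 = 348 periods.
PV = PMT · [1 − (1+i)^(−n)] / i = 5100 · 189.810866 = 968,035.4184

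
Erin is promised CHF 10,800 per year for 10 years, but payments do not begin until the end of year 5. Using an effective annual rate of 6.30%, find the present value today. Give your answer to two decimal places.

Value one period before first payment (t=4): 10800 × [1 − (1+0.063)^(−10)] / 0.063 = 10800 × 7.256597 = 78,371.2472
PV₀ = 78,371.2472 / (1+0.063)^4 = 78,371.2472 / 1.276830 = 61,379.5500

CHF 61,379.55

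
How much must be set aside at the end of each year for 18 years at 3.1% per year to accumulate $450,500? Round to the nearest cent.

$19,067.32

PMT = 450500 / ( [(1+0.031)^18 − 1] / 0.031 ) = 450500 / 23.626810 = 19,067.3221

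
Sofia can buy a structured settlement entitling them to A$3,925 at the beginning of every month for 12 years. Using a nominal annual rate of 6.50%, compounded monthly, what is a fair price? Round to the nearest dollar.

A$393,869

With 12 periods per year: i = 0.00541667, n = 144.
PV = 3925 × [1 − (1+0.00541667)^(−144)] / 0.00541667 × (1+i) = 3925 × 100.348888 = 393,869.3839
Payments are at the start of each period, so multiply by (1+i).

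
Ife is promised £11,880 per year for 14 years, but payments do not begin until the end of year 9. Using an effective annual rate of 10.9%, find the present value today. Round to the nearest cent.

£36,444.55

Value one period before first payment (t=8): 11880 × [1 − (1+0.109)^(−14)] / 0.109 = 11880 × 7.018892 = 83,384.4392
Discount back 8 years: 83,384.4392 × (1+0.109)^(−8) = 83,384.4392 × 0.437067 = 36,444.5543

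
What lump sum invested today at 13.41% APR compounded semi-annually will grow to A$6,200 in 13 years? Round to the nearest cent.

A$1,147.06

Periodic rate i = 0.1341/2 = 0.06705; n = 13 × 2 = 26 periods.
PV = 6,200 / (1 + 0.06705)^26 = 6,200 / 5.405104 = 1,147.0640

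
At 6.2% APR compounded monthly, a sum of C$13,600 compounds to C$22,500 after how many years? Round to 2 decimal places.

8.14 years

Periodic rate i = 0.062/12 = 0.00516667.
(1+i)^n = 22500/13600 = 1.65441, so n = ln 1.65441 / ln 1.00517 = 97.6926 months
= 97.6926/12 years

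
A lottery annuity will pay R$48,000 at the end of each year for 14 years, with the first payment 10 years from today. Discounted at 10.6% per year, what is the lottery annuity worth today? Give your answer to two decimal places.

PV at t=9 (ordinary 14-year annuity): 48000 × a(14|0.106) = 48000 × 7.131872 = 342,329.8537
Discount back 9 years: 342,329.8537 × (1+0.106)^(−9) = 342,329.8537 × 0.403835 = 138,244.7450

R$138,244.75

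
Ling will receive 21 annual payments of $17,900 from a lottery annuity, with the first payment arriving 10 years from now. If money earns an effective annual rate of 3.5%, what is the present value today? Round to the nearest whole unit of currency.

PV at t=9 (ordinary 21-year annuity): 17900 × a(21|0.035) = 17900 × 14.697974 = 263,093.7383
Discount back 9 years: 263,093.7383 × (1+0.035)^(−9) = 263,093.7383 × 0.733731 = 193,040.0244

$193,040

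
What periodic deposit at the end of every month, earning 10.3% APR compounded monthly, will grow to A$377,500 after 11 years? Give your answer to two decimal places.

With 12 periods per year: i = 0.00858333, n = 132.
FV-annuity factor = 243.493021; PMT = 377500 / 243.493021 = 1,550.3524

A$1,550.35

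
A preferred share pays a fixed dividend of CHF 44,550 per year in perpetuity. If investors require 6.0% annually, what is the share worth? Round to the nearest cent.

PV = C/r = 44550/0.06 = 742,500.0000

CHF 742,500.00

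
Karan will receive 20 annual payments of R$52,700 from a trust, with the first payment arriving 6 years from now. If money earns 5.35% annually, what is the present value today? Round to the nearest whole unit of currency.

PV at t=5 (ordinary 20-year annuity): 52700 × a(20|0.0535) = 52700 × 12.100526 = 637,697.7438
PV₀ = 637,697.7438 / (1+0.0535)^5 = 637,697.7438 / 1.297695 = 491,407.9529

R$491,408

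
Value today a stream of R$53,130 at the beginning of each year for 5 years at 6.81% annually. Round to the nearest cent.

PV = PMT · [1 − (1+i)^(−n)] / i × (1+i) = 53130 · 4.401791 = 233,867.1443
(Beginning-of-period payments → annuity-due factor ×(1+i).)

R$233,867.14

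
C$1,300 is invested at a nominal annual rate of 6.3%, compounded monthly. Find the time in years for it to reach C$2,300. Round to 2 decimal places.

Periodic rate i = 0.063/12 = 0.00525.
(1+i)^n = 2300/1300 = 1.76923, so n = ln 1.76923 / ln 1.00525 = 108.9602 months
= 108.9602/12 years

9.08 years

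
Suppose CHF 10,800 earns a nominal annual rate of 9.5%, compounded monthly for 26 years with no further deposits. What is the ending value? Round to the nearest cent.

CHF 126,446.63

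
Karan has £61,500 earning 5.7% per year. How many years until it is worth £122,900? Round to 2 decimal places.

12.49 years

(1+i)^n = 122900/61500 = 1.99837, so n = ln 1.99837 / ln 1.057 = 12.4892 years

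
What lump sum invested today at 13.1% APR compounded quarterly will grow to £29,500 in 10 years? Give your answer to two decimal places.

With 4 periods per year: i = 0.03275, n = 40.
PV = FV·(1+i)^(−n) = 29,500 × 0.275545 = 8,128.5648

£8,128.56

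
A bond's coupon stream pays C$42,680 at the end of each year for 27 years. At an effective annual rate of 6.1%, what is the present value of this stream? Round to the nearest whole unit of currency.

C$558,230

PV = 42680 × [1 − (1+0.061)^(−27)] / 0.061 = 42680 × 13.079425 = 558,229.8635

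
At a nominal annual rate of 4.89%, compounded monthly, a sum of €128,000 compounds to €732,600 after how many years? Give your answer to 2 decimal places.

Periodic rate i = 0.0489/12 = 0.004075.
n = ln(732600/128000) / ln(1+0.004075) = ln(5.72344) / 0.004067 = 428.9869 months
= 428.9869/12 years

35.75 years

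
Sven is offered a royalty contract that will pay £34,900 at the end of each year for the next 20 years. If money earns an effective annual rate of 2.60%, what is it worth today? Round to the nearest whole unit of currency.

£538,958

PV = PMT · [1 − (1+i)^(−n)] / i = 34900 · 15.442910 = 538,957.5712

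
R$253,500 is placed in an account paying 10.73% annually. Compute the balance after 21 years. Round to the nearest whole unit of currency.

R$2,155,506

FV = PV·(1+i)^n = 253,500 × 8.502983 = 2,155,506.1281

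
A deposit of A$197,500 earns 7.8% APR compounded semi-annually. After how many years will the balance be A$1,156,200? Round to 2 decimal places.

Periodic rate i = 0.078/2 = 0.039.
n = ln(1.1562e+06/197500) / ln(1+0.039) = ln(5.85418) / 0.038259 = 46.1896 half-years
= 46.1896/2 years

23.09 years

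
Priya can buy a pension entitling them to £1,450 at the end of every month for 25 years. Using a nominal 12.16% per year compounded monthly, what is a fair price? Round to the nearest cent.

With 12 periods per year: i = 0.0101333, n = 300.
PV = PMT · [1 − (1+i)^(−n)] / i = 1450 · 93.890885 = 136,141.7838

£136,141.78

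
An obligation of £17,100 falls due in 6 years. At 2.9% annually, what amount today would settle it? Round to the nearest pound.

PV = 17,100 / (1 + 0.029)^6 = 17,100 / 1.187114 = 14,404.6882

£14,405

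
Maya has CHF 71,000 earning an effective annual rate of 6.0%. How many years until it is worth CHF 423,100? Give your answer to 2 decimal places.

30.63 years

n = ln(423100/71000) / ln(1+0.06) = ln(5.95915) / 0.058269 = 30.6326 years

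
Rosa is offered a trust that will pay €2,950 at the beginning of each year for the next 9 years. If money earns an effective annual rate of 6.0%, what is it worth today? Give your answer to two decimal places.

€21,268.89

PV = 2950 × [1 − (1+0.06)^(−9)] / 0.06 × (1+i) = 2950 × 7.209794 = 21,268.8917
Payments are at the start of each period, so multiply by (1+i).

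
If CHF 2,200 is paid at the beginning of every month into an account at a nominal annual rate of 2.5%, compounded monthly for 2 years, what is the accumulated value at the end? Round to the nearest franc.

CHF 54,197

i = 0.025/12 = 0.00208333 per month; n = 2·12 = 24.
FV = 2200 × [(1+0.00208333)^24 − 1] / 0.00208333 × (1+i) = 2200 × 24.635098 = 54,197.2157
(annuity-due: payments at period start, so ×(1+i).)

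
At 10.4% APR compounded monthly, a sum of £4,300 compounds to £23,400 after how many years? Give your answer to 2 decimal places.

Periodic rate i = 0.104/12 = 0.00866667.
(1+i)^n = 23400/4300 = 5.44186, so n = ln 5.44186 / ln 1.00867 = 196.3213 months
= 196.3213/12 years

16.36 years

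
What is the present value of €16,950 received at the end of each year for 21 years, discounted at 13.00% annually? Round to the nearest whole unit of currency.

€120,371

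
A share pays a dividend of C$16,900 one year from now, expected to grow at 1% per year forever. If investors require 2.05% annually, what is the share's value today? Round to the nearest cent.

C$1,609,523.81

PV = PMT / (i − g) = 16900 / (0.0205 − 0.01) = 16900 / 0.010500 = 1,609,523.8095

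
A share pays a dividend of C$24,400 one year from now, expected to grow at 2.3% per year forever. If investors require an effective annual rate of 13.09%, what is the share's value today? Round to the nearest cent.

C$226,135.31

PV = D₁/(r − g) = 24400/(0.1309 − 0.023) = 226,135.3105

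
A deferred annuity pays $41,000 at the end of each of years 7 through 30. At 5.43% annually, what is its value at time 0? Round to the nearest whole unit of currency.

PV at t=6 (ordinary 24-year annuity): 41000 × a(24|0.0543) = 41000 × 13.239432 = 542,816.7186
Discount back 6 years: 542,816.7186 × (1+0.0543)^(−6) = 542,816.7186 × 0.728140 = 395,246.4485

$395,246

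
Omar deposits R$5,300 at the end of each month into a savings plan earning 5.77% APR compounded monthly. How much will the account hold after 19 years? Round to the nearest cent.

R$2,188,212.41

i = 0.0577/12 = 0.00480833 per month; n = 19·12 = 228.
Accumulation factor s(228|0.00480833) = 412.870266; FV = 5300 × 412.870266 = 2,188,212.4120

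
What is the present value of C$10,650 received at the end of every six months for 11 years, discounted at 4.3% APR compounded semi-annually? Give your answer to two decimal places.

C$185,130.84

With 2 periods per year: i = 0.0215, n = 22.
PV = 10650 × [1 − (1+0.0215)^(−22)] / 0.0215 = 10650 × 17.383178 = 185,130.8422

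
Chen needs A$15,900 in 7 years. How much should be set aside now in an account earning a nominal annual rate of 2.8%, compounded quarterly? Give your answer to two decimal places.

A$13,078.92

i = 0.028/4 = 0.007 per quarter; n = 7·4 = 28.
PV = FV·(1+i)^(−n) = 15,900 × 0.822574 = 13,078.9220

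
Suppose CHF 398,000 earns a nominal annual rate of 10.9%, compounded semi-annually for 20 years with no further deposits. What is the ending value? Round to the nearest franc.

With 2 periods per year: i = 0.0545, n = 40.
FV = 398,000 × (1 + 0.0545)^40 = 3,324,653.8511

CHF 3,324,654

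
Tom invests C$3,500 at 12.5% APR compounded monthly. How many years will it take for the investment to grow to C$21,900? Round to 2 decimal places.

Periodic rate i = 0.125/12 = 0.0104167.
(1+i)^n = 21900/3500 = 6.25714, so n = ln 6.25714 / ln 1.01042 = 176.9528 months
= 176.9528/12 years

14.75 years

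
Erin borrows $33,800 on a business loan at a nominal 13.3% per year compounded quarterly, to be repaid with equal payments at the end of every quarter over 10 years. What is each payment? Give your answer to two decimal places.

i = 0.133/4 = 0.03325 per quarter; n = 10·4 = 40.
Annuity-PV factor = 21.947036; PMT = 33800 / 21.947036 = 1,540.0713

$1,540.07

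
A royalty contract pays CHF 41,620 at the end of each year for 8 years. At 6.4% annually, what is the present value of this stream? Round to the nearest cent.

CHF 254,409.24

Annuity factor a(8|0.064) = 6.112668; PV = 41620 × 6.112668 = 254,409.2397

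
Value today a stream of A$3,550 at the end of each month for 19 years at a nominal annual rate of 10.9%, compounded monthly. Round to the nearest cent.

With 12 periods per year: i = 0.00908333, n = 228.
Annuity factor a(228|0.00908333) = 96.083257; PV = 3550 × 96.083257 = 341,095.5639

A$341,095.56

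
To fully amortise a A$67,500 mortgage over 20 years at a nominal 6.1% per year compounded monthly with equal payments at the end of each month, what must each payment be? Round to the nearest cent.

A$487.49

i = 0.061/12 = 0.00508333 per month; n = 20·12 = 240.
PMT = 67500 / ( [1 − (1+0.00508333)^(−240)] / 0.00508333 ) = 67500 / 138.463486 = 487.4931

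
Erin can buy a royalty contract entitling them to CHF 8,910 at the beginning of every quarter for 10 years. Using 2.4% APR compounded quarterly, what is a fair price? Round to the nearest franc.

CHF 317,916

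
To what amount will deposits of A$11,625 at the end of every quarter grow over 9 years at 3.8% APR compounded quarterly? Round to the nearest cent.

A$496,191.23

i = 0.038/4 = 0.0095 per quarter; n = 9·4 = 36.
FV = 11625 × [(1+0.0095)^36 − 1] / 0.0095 = 11625 × 42.683116 = 496,191.2278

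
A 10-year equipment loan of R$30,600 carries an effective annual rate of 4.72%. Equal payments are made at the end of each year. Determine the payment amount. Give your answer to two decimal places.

R$3,909.14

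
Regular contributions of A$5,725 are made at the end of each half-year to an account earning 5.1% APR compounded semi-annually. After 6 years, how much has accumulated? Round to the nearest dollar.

A$79,203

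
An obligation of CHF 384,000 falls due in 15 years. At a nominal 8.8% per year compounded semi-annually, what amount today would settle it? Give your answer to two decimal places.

i = 0.088/2 = 0.044 per half-year; n = 15·2 = 30.
PV = 384,000 / (1 + 0.044)^30 = 384,000 / 3.639276 = 105,515.5008

CHF 105,515.50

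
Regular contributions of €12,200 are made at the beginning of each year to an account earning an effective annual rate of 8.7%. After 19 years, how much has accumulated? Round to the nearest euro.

FV = PMT · [(1+i)^n − 1] / i × (1+i) = 12200 · 48.469491 = 591,327.7890
(Beginning-of-period payments → annuity-due factor ×(1+i).)

€591,328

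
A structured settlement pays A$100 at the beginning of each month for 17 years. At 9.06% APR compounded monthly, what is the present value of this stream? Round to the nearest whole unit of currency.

A$10,468

i = 0.0906/12 = 0.00755 per month; n = 17·12 = 204.
PV = 100 × [1 − (1+0.00755)^(−204)] / 0.00755 × (1+i) = 100 × 104.680868 = 10,468.0868
(annuity-due: payments at period start, so ×(1+i).)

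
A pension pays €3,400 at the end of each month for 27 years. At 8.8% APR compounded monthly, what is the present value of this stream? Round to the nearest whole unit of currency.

i = 0.088/12 = 0.00733333 per month; n = 27·12 = 324.
Annuity factor a(324|0.00733333) = 123.582188; PV = 3400 × 123.582188 = 420,179.4400

€420,179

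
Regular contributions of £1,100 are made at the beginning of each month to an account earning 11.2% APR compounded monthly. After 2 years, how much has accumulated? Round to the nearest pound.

With 12 periods per year: i = 0.00933333, n = 24.
FV = PMT · [(1+i)^n − 1] / i × (1+i) = 1100 · 27.011057 = 29,712.1622
Payments are at the start of each period, so multiply by (1+i).

£29,712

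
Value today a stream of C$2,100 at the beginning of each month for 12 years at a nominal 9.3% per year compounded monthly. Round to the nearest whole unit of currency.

C$183,228

i = 0.093/12 = 0.00775 per month; n = 12·12 = 144.
Annuity factor a(144|0.00775) × (1+i) = 87.251653; PV = 2100 × 87.251653 = 183,228.4715
(annuity-due: payments at period start, so ×(1+i).)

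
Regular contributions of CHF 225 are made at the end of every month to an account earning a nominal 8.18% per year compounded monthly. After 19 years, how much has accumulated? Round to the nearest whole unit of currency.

CHF 122,339

Periodic rate i = 0.0818/12 = 0.00681667; n = 19 × 12 = 228 periods.
FV = PMT · [(1+i)^n − 1] / i = 225 · 543.728533 = 122,338.9198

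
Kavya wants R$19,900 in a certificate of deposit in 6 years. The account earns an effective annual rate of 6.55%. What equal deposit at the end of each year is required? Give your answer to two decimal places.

FV-annuity factor = 7.072632; PMT = 19900 / 7.072632 = 2,813.6627

R$2,813.66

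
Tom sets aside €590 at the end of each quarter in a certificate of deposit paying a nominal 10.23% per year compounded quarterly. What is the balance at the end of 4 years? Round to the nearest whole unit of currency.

€11,486

With 4 periods per year: i = 0.025575, n = 16.
FV = 590 × [(1+0.025575)^16 − 1] / 0.025575 = 590 × 19.467690 = 11,485.9371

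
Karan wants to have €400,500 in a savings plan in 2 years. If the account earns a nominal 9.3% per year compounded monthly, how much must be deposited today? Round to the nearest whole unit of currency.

Periodic rate i = 0.093/12 = 0.00775; n = 2 × 12 = 24 periods.
PV = 400,500 / (1 + 0.00775)^24 = 400,500 / 1.203559 = 332,763.0963

€332,763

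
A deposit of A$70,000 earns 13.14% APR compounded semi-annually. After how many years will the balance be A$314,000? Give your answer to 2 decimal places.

Periodic rate i = 0.1314/2 = 0.0657.
(1+i)^n = 314000/70000 = 4.48571, so n = ln 4.48571 / ln 1.0657 = 23.5872 half-years
= 23.5872/2 years

11.79 years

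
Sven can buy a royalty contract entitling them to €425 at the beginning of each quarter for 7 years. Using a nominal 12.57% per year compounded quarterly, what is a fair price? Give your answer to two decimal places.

€8,083.87

i = 0.1257/4 = 0.031425 per quarter; n = 7·4 = 28.
PV = 425 × [1 − (1+0.031425)^(−28)] / 0.031425 × (1+i) = 425 × 19.020877 = 8,083.8728
(Beginning-of-period payments → annuity-due factor ×(1+i).)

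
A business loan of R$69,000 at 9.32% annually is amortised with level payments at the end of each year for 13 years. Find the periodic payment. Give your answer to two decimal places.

R$9,374.10

Annuity-PV factor = 7.360707; PMT = 69000 / 7.360707 = 9,374.0995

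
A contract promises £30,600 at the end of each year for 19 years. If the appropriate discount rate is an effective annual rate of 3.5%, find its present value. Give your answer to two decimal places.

£419,521.02

PV = PMT · [1 − (1+i)^(−n)] / i = 30600 · 13.709837 = 419,521.0250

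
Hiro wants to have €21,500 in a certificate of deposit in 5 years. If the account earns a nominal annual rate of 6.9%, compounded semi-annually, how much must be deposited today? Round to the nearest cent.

Periodic rate i = 0.069/2 = 0.0345; n = 5 × 2 = 10 periods.
Discount factor = (1+0.0345)^(−10) = 0.712353; PV = 21,500 × 0.712353 = 15,315.5822

€15,315.58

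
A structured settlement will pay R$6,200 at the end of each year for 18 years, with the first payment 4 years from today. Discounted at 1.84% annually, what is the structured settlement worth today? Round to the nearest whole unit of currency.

R$89,254

PV at t=3 (ordinary 18-year annuity): 6200 × a(18|0.0184) = 6200 × 15.205093 = 94,271.5772
Discount back 3 years: 94,271.5772 × (1+0.0184)^(−3) = 94,271.5772 × 0.946771 = 89,253.5710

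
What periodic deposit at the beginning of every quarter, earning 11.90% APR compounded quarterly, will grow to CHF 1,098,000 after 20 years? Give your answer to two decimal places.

Periodic rate i = 0.119/4 = 0.02975; n = 20 × 4 = 80 periods.
FV-annuity factor × (1+i) = 326.620771; PMT = 1.098e+06 / 326.620771 = 3,361.6968

CHF 3,361.70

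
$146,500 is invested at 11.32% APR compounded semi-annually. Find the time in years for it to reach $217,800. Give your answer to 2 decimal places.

Periodic rate i = 0.1132/2 = 0.0566.
n = ln(217800/146500) / ln(1+0.0566) = ln(1.48669) / 0.055056 = 7.2027 half-years
= 7.2027/2 years

3.60 years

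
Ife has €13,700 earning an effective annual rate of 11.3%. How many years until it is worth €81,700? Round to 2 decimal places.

16.68 years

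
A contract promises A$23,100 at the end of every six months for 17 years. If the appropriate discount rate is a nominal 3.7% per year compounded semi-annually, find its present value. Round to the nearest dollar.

With 2 periods per year: i = 0.0185, n = 34.
PV = PMT · [1 − (1+i)^(−n)] / i = 23100 · 25.070400 = 579,126.2388

A$579,126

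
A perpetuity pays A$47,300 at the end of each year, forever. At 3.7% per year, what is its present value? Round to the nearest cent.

PV = C/r = 47300/0.037 = 1,278,378.3784

A$1,278,378.38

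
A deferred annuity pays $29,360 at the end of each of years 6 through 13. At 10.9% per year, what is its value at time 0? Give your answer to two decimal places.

PV at t=5 (ordinary 8-year annuity): 29360 × a(8|0.109) = 29360 × 5.164527 = 151,630.4981
Discount back 5 years: 151,630.4981 × (1+0.109)^(−5) = 151,630.4981 × 0.596132 = 90,391.7576

$90,391.76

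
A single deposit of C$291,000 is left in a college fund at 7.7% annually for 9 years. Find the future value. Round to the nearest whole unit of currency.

C$567,328

FV = PV·(1+i)^n = 291,000 × 1.949581 = 567,328.1311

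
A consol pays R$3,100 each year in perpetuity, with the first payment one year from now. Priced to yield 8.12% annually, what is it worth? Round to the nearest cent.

PV = C/r = 3100/0.0812 = 38,177.3399

R$38,177.34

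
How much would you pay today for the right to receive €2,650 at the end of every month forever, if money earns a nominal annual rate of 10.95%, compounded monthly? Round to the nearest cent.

Periodic rate i = 0.1095/12 = 0.009125.
PV = PMT / i = 2650 / 0.009125 = 290,410.9589

€290,410.96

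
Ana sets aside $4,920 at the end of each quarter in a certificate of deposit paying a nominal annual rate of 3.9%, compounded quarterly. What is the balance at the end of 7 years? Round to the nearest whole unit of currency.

$157,523

i = 0.039/4 = 0.00975 per quarter; n = 7·4 = 28.
Accumulation factor s(28|0.00975) = 32.016825; FV = 4920 × 32.016825 = 157,522.7769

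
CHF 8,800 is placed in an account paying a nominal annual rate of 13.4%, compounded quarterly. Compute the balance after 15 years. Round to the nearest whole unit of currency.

With 4 periods per year: i = 0.0335, n = 60.
8,800 × (1+0.0335)^60 = 8,800 × 7.221524 = 63,549.4110

CHF 63,549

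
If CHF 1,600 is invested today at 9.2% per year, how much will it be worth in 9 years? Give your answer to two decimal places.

1,600 × (1+0.092)^9 = 1,600 × 2.208024 = 3,532.8380

CHF 3,532.84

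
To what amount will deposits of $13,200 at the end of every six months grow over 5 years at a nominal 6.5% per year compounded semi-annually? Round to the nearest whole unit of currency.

Periodic rate i = 0.065/2 = 0.0325; n = 5 × 2 = 10 periods.
Accumulation factor s(10|0.0325) = 11.596748; FV = 13200 × 11.596748 = 153,077.0711

$153,077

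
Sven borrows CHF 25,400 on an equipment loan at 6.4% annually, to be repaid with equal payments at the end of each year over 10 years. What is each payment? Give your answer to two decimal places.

CHF 3,516.74

PMT = 25400 / ( [1 − (1+0.064)^(−10)] / 0.064 ) = 25400 / 7.222592 = 3,516.7428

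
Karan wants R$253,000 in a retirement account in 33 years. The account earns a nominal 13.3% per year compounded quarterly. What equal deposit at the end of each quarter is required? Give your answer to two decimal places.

With 4 periods per year: i = 0.03325, n = 132.
FV-annuity factor = 2225.841164; PMT = 253000 / 2225.841164 = 113.6649

R$113.66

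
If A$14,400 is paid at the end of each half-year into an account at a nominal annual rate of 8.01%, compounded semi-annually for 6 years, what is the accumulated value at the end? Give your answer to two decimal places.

A$216,433.67

i = 0.0801/2 = 0.04005 per half-year; n = 6·2 = 12.
FV = 14400 × [(1+0.04005)^12 − 1] / 0.04005 = 14400 × 15.030116 = 216,433.6666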